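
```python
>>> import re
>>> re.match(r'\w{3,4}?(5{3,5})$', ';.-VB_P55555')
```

`re.match` won't scan ahead — the pattern has to work from the very first character.
Here the string doesn't start with a match, so the call returns None.

None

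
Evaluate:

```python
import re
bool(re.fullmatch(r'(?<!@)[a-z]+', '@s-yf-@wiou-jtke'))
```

False

`fullmatch` succeeds only if the pattern covers the string from start to end.
Here the pattern can't cover the whole string, so the call returns None, and `bool(None)` is False.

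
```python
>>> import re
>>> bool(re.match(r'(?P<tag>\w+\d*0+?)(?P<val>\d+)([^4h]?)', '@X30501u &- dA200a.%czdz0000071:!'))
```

False

Pattern: one or more of a word character, then zero or more of a digit, then one or more of a literal '0' (lazy) (captured as 'tag'); then one or more of a digit (captured as 'val'); then optionally any character except [4h] (captured).
`re.match` only tries the pattern at the start of the string.
Here the pattern fails at index 0, so the call returns None, and `bool(None)` is False.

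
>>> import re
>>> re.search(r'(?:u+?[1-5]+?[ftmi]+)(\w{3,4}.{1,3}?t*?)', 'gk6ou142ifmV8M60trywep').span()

(4, 16)

With the lazy modifier that quantifier settles for the fewest repetitions that let the rest of the pattern succeed (the atoms after it are unaffected and can still be greedy).
The match spans [4:16] → 'u142ifmV8M60'.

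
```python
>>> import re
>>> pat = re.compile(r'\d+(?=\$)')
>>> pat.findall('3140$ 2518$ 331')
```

The lookaround is zero-width — it requires the adjacent text to match without consuming it, so the asserted text isn't part of the match.
Matches: at [0:4] → '3140'; at [6:10] → '2518'.
No capturing groups, so `findall` returns the 2 full match strings.

['3140', '2518']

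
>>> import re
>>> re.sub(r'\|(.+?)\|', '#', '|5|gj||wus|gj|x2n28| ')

Each match is replaced by '#'.

'#gj#gj# '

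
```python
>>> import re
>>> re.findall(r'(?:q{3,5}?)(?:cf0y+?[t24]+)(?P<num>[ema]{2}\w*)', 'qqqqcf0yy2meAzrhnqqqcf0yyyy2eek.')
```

['meAzrhnqqqcf0yyyy2eek']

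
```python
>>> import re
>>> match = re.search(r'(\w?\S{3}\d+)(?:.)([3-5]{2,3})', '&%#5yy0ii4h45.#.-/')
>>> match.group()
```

The pattern matches optionally a word character, then exactly 3 of a non-whitespace character, then one or more of a digit (captured); then any character (non-capturing group); then 2 to 3 of a character in [3-5] (captured).
The match spans [5:13] → 'y0ii4h45'.

'y0ii4h45'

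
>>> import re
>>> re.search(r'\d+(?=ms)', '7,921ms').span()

Lookahead/lookbehind check context without consuming it, so the matched span excludes the asserted characters.
`re.search` tries every starting position until one works.
The match spans [2:5] → '921'.

(2, 5)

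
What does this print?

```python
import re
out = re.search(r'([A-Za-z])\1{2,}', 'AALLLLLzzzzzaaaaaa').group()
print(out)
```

LLLLL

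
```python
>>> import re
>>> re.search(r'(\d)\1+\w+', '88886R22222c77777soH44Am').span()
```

(0, 24)

`\1` has to match the exact text group 1 already captured.
`re.search` scans for the first position where the pattern succeeds.
The match spans [0:24] → '88886R22222c77777soH44Am'.
Captured: group 1 = '8'.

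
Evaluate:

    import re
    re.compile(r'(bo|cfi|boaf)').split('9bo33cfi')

['9', 'bo', '33', 'cfi', '']

`re.split` interleaves the captured-group text with the surrounding fragments.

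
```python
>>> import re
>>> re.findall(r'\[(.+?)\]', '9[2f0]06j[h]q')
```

['2f0', 'h']

A `+?`/`*?`/`{m,n}?` starts at its minimum and grows only as far as needed for what follows to match.
Walking the string: at [1:6] match '[2f0]', group 1 = '2f0'; at [9:12] match '[h]', group 1 = 'h'.
With a single group, `findall` returns only what that group captured — 2 items.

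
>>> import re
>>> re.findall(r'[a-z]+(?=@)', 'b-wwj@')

['wwj']

The `(?=…)`/`(?<=…)` assertion just peeks at neighbouring text; it doesn't advance the match position.
Scanning left to right: at [2:5] → 'wwj'.
With no groups in the pattern, `findall` gives back each whole match — 1 here.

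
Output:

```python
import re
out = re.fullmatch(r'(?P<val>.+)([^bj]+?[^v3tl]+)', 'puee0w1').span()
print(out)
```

(0, 7)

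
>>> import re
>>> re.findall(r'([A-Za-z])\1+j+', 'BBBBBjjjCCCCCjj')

`\1` is not a pattern — it's the concrete string captured by group 1, re-applied verbatim.
Scanning left to right: at [0:8] match 'BBBBBjjj', group 1 = 'B'; at [8:15] match 'CCCCCjj', group 1 = 'C'.
With a single group, `findall` returns only what that group captured — 2 items.

['B', 'C']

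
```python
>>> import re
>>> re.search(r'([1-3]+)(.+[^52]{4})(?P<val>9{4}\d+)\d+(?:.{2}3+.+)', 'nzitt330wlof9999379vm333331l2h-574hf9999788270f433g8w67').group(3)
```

The match spans [5:55] → '330wlof9999379vm333331l2h-574hf9999788270f433g8w67'.
Captured: group 1 = '33', group 2 = '0wlof9999379vm333331l2h-574hf', group 3 = '999978827'.

'999978827'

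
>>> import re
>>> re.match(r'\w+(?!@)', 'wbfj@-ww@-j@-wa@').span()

(0, 3)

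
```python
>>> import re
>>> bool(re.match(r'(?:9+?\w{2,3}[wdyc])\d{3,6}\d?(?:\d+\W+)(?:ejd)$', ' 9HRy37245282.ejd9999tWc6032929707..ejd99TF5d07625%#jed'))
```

`match` is anchored at position 0; if the pattern doesn't fit there, it returns None.
Here the pattern fails at index 0, so the call returns None, and `bool(None)` is False.

False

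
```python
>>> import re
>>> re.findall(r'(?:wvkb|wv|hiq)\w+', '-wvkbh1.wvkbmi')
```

With no groups in the pattern, `findall` gives back each whole match — 2 here.

['wvkbh1', 'wvkbmi']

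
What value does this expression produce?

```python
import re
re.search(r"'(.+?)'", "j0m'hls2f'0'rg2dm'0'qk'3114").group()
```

"'hls2f'"

The `?` after the quantifier makes it lazy — it takes as little as possible before letting the rest of the pattern try.
The match spans [3:10] → "'hls2f'".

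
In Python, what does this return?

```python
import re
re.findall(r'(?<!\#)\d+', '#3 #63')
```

['3']

A negative assertion filters positions out without eating any characters.
Walking the string: at [5:6] → '3'.
`findall` yields the raw match text (1 of them) because the pattern has no groups.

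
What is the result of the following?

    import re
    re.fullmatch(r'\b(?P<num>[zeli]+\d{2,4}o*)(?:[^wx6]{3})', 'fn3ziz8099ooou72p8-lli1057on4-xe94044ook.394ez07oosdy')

Pattern: a word boundary (`\b`, zero-width); then one or more of one of [zeli], then 2 to 4 of a digit, then zero or more of a literal 'o' (captured as 'num'); then exactly 3 of any character except [wx6] (non-capturing group).
For `fullmatch`, every character of the input must be accounted for by the pattern.
Here the pattern can't cover the whole string, so the call returns None.

None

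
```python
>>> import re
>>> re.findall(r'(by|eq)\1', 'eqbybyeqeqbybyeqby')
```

['by', 'eq', 'by']

`\1` has to match the exact text group 1 already captured.
Scanning left to right: at [2:6] match 'byby', group 1 = 'by'; at [6:10] match 'eqeq', group 1 = 'eq'; at [10:14] match 'byby', group 1 = 'by'.
With a single group, `findall` returns only what that group captured — 3 items.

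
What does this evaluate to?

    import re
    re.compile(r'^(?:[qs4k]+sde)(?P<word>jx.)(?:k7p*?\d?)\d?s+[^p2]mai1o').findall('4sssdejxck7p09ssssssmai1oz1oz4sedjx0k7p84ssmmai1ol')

['jxc']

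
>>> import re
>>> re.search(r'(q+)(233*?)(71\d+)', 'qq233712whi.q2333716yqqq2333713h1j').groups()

('qq', '233', '712')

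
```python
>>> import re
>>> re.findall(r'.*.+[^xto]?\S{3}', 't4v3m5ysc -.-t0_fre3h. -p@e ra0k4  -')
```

This matches zero or more of any character, then one or more of any character; then optionally any character except [xto], then exactly 3 of a non-whitespace character.
`findall` yields the raw match text (1 of them) because the pattern has no groups.

['t4v3m5ysc -.-t0_fre3h. -p@e ra0k4']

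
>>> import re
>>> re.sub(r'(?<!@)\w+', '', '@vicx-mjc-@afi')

'@v--@a'

The negative lookaround is zero-width — it rules out positions where the adjacent text would match, without consuming anything.
Each match is replaced by ''.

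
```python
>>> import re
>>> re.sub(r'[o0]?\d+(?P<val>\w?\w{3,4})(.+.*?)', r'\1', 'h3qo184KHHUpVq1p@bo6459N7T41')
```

'hqo184'

Pattern: optionally one of [o0], then one or more of a digit; then optionally a word character, then 3 to 4 of a word character (captured as 'val'); then one or more of any character, then zero or more of any character (lazy) (captured).
Matches: at [1:28] → '3qo184KHHUpVq1p@bo6459N7T41'.
Each match is replaced using the text its own group 1 captured.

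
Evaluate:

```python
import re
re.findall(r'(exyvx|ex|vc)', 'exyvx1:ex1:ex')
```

['exyvx', 'ex', 'ex']

Alternation tries branches left to right and keeps the first one that lets the overall match succeed at that position.
One capturing group, so `findall` returns just the captured substring from each match — 3 in all.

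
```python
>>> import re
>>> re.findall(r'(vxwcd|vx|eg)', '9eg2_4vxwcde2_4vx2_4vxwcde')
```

['eg', 'vxwcd', 'vx', 'vxwcd']

Alternation tries branches left to right and keeps the first one that lets the overall match succeed at that position.
Matches: at [1:3] match 'eg', group 1 = 'eg'; at [6:11] match 'vxwcd', group 1 = 'vxwcd'; at [15:17] match 'vx', group 1 = 'vx'; at [20:25] match 'vxwcd', group 1 = 'vxwcd'.
`findall` collects group 1 from each match (4 total).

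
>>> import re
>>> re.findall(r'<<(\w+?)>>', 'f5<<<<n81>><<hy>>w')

Matches: at [4:11] match '<<n81>>', group 1 = 'n81'; at [11:17] match '<<hy>>', group 1 = 'hy'.
`findall` collects group 1 from each match (2 total).

['n81', 'hy']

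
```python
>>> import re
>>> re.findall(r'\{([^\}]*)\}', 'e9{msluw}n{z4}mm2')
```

With a single group, `findall` returns only what that group captured — 2 items.

['msluw', 'z4']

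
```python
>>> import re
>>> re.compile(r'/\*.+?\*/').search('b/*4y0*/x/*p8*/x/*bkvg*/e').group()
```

A non-greedy quantifier consumes as few characters as it can — just enough that the remainder of the pattern still matches from where it stops; whatever follows it matches normally.
The match spans [1:8] → '/*4y0*/'.

'/*4y0*/'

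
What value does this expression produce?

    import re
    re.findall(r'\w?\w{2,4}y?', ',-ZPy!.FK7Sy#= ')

['ZPy', 'FK7Sy']

This matches optionally a word character; then 2 to 4 of a word character, then optionally a literal 'y'.
Walking the string: at [2:5] → 'ZPy'; at [7:12] → 'FK7Sy'.
With no groups in the pattern, `findall` gives back each whole match — 2 here.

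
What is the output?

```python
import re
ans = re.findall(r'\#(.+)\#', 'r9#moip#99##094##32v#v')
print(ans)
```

['moip#99##094##32v']

`findall` collects group 1 from the one match (1 total).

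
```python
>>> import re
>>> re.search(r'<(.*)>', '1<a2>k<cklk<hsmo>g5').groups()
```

`re.search` scans for the first position where the pattern succeeds.
The match spans [1:17] → '<a2>k<cklk<hsmo>'.
Captured: group 1 = 'a2>k<cklk<hsmo'.

('a2>k<cklk<hsmo',)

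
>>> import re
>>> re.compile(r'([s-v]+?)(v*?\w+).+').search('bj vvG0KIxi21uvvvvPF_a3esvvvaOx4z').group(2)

'vG0KIxi21uvvvvPF_a3esvvvaOx4'

The match spans [3:33] → 'vvG0KIxi21uvvvvPF_a3esvvvaOx4z'.
Captured: group 1 = 'v', group 2 = 'vG0KIxi21uvvvvPF_a3esvvvaOx4'.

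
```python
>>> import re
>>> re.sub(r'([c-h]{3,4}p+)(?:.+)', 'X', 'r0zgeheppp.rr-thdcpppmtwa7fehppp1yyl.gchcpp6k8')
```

'r0zX'

Pattern: 3 to 4 of a character in [c-h], then one or more of the literal 'p' (captured); then one or more of any character (non-capturing group).
Matches: at [3:46] → 'geheppp.rr-thdcpppmtwa7fehppp1yyl.gchcpp6k8'.
`sub` substitutes 'X' at each match site.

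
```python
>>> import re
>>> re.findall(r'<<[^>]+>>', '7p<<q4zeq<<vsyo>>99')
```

['<<q4zeq<<vsyo>>']

Matches: at [2:17] → '<<q4zeq<<vsyo>>'.
`findall` yields the raw match text (1 of them) because the pattern has no groups.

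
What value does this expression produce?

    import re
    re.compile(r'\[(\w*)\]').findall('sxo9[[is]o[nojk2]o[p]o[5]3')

One capturing group, so `findall` returns just the captured substring from each match — 4 in all.

['is', 'nojk2', 'p', '5']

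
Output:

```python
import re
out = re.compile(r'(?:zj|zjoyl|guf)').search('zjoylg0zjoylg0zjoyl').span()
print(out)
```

(0, 2)

Alternation tries branches left to right and keeps the first one that lets the overall match succeed at that position.
The match spans [0:2] → 'zj'.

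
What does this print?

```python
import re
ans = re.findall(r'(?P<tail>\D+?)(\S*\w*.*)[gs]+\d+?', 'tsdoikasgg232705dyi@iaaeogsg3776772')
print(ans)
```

The `?` after the quantifier makes it lazy — it takes as little as possible before letting the rest of the pattern try.
With 2 capturing groups, `findall` returns a 2-tuple per match.

[('t', 'sdoikasgg232705dyi@iaaeogs')]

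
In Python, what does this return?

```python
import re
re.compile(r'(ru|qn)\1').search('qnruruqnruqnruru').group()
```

'ruru'

`\1` is not a pattern — it's the concrete string captured by group 1, re-applied verbatim.
`search` walks the string left to right and returns the first match it finds.
The match spans [2:6] → 'ruru'.
Captured: group 1 = 'ru'.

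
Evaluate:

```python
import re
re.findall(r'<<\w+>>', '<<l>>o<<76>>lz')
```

['<<l>>', '<<76>>']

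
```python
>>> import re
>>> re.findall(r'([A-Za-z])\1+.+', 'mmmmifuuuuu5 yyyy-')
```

A backreference is literal: `\1` must see the identical characters the first group matched.
Scanning left to right: at [0:18] match 'mmmmifuuuuu5 yyyy-', group 1 = 'm'.
Because there's exactly one group, `findall` drops the full match and keeps group 1 from the one hit.

['m']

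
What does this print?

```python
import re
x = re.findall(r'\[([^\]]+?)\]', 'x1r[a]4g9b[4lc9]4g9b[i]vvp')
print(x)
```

['a', '4lc9', 'i']

`findall` collects group 1 from each match (3 total).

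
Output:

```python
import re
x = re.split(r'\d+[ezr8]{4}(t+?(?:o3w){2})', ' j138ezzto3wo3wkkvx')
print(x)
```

The pattern matches one or more of a digit, then exactly 4 of one of [ezr8]; then one or more of a literal 't' (lazy), then the literal 'o3w' repeated 2 times (captured).
With a capturing group present, the delimiter's captured portion is kept in the result list.

[' j', 'to3wo3w', 'kkvx']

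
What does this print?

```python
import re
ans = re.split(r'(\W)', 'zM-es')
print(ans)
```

Because the pattern has a capturing group, `split` also inserts each captured text between the pieces.

['zM', '-', 'es']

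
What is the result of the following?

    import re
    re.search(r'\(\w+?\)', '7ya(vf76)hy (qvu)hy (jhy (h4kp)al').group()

The match spans [3:9] → '(vf76)'.

'(vf76)'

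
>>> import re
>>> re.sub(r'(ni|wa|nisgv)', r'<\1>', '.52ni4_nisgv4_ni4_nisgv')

`|` is ordered: at each position the engine commits to the first alternative that works.
Matches: at [3:5] → 'ni'; at [7:9] → 'ni'; at [14:16] → 'ni'; at [18:20] → 'ni'.
The replacement refers to a captured group, so each match is rewritten using its own captured text.

'.52<ni>4_<ni>sgv4_<ni>4_<ni>sgv'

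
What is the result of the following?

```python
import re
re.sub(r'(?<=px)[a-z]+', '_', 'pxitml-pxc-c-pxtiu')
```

'px_-px_-c-px_'

Because the assertion is zero-width, the text it checks is not consumed and won't appear in the result.
Matches: at [2:6] → 'itml'; at [9:10] → 'c'; at [15:18] → 'tiu'.
`sub` substitutes '_' at each match site.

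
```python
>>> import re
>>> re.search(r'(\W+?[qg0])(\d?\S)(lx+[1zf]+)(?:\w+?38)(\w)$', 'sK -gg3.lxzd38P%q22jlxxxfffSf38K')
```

None

Here no position works, so the call returns None.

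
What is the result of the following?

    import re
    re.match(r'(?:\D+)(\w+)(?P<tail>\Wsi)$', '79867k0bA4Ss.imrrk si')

`re.match` won't scan ahead — the pattern has to work from the very first character.
Here the string doesn't start with a match, so the call returns None.

None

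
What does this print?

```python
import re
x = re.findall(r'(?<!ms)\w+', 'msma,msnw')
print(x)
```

['msma', 'msnw']

The negative lookaround is zero-width — it rules out positions where the adjacent text would match, without consuming anything.
Since nothing is captured, `findall` lists the 2 matched substrings directly.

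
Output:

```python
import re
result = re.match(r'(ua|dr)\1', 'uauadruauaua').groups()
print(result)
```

`\1` has to match the exact text group 1 already captured.
`match` is anchored at position 0; if the pattern doesn't fit there, it returns None.
The match spans [0:4] → 'uaua'.
Captured: group 1 = 'ua'.

('ua',)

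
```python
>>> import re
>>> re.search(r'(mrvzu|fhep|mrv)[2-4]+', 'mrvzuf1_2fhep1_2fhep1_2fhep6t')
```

Unlike `match`, `search` isn't anchored — it looks for the pattern anywhere in the string.
Here nothing in the string fits, so the call returns None.

None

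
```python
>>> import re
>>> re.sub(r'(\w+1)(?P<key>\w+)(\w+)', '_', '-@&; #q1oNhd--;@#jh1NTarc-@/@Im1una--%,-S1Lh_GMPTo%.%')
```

The pattern matches one or more of a word character, then the literal '1' (captured); then one or more of a word character (captured as 'key'); then one or more of a word character (captured).
Matches: at [6:12] → 'q1oNhd'; at [17:25] → 'jh1NTarc'; at [29:35] → 'Im1una'; at [40:50] → 'S1Lh_GMPTo'.
Each match is replaced by '_'.

'-@&; #_--;@#_-@/@_--%,-_%.%'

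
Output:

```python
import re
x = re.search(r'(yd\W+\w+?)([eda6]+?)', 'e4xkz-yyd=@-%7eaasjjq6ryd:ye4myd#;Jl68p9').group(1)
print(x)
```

yd=@-%7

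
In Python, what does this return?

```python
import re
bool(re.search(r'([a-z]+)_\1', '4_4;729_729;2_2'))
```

False

The backreference `\1` re-matches whatever the first group consumed, character for character.
Here nothing in the string fits, so the call returns None, and `bool(None)` is False.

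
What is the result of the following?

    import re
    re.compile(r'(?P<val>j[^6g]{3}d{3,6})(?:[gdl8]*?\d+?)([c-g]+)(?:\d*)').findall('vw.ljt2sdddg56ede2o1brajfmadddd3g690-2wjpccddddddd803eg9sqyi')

[('jt2sddd', 'ede'), ('jfmadddd', 'g'), ('jpccdddddd', 'eg')]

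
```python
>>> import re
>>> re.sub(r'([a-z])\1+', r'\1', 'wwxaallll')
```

'wxal'

After group 1 captures some text, `\1` only succeeds where that same text appears again.
Matches: at [0:2] → 'ww'; at [3:5] → 'aa'; at [5:9] → 'llll'.
Each match is replaced using the text its own group 1 captured.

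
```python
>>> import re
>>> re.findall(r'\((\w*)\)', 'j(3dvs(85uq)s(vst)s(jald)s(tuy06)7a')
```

Scanning left to right: at [6:12] match '(85uq)', group 1 = '85uq'; at [13:18] match '(vst)', group 1 = 'vst'; at [19:25] match '(jald)', group 1 = 'jald'; at [26:33] match '(tuy06)', group 1 = 'tuy06'.
With a single group, `findall` returns only what that group captured — 4 items.

['85uq', 'vst', 'jald', 'tuy06']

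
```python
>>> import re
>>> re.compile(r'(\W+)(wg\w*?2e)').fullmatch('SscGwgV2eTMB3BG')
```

None

Pattern: one or more of a non-word character (captured); then the literal 'wg', then zero or more of a word character (lazy), then the literal '2e' (captured).
`re.fullmatch` is like wrapping the pattern in `^…$` (in single-line mode).
Here there's no way to consume every character, so the call returns None.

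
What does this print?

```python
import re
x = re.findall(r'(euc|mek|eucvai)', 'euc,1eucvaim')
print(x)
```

Alternation tries branches left to right and keeps the first one that lets the overall match succeed at that position.
Matches: at [0:3] match 'euc', group 1 = 'euc'; at [5:8] match 'euc', group 1 = 'euc'.
With a single group, `findall` returns only what that group captured — 2 items.

['euc', 'euc']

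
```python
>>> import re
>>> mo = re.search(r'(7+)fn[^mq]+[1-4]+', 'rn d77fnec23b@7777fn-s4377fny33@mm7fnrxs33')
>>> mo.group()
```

Pattern: one or more of a literal '7' (captured); then the literal 'fn', then one or more of any character except [mq], then one or more of a character in [1-4].
Unlike `match`, `search` isn't anchored — it looks for the pattern anywhere in the string.
The match spans [4:31] → '77fnec23b@7777fn-s4377fny33'.
Captured: group 1 = '77'.

'77fnec23b@7777fn-s4377fny33'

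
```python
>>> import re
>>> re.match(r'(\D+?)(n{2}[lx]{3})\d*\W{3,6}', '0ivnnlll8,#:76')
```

With `match`, the pattern is implicitly anchored at the beginning.
Here the pattern fails at index 0, so the call returns None.

None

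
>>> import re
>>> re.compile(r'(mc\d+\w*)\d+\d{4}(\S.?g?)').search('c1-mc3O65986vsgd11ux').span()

(3, 15)

Pattern: the literal 'mc', then one or more of a digit, then zero or more of a word character (captured); then one or more of a digit, then exactly 4 of a digit; then a non-whitespace character, then optionally any character, then optionally the literal 'g' (captured).
`re.search` scans for the first position where the pattern succeeds.
The match spans [3:15] → 'mc3O65986vsg'.
Captured: group 1 = 'mc3O', group 2 = 'vsg'.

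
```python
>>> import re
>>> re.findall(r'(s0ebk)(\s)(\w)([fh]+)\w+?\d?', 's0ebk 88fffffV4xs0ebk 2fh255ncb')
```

[('s0ebk', ' ', '2', 'fh')]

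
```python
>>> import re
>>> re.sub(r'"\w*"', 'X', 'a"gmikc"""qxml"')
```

'aXXqxml"'

Matches: at [1:8] → '"gmikc"'; at [8:10] → '""'.
`sub` substitutes 'X' at each match site.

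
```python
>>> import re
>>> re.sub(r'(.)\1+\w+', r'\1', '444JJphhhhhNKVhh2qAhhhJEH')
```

'4'

The backreference `\1` re-matches whatever the first group consumed, character for character.
Matches: at [0:25] → '444JJphhhhhNKVhh2qAhhhJEH'.
Each match is replaced using the text its own group 1 captured.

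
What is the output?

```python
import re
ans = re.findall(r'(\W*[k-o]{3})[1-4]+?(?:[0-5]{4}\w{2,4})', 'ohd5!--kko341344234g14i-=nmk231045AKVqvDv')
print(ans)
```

Because there's exactly one group, `findall` drops the full match and keeps group 1 from each hit.

['!--kko', '-=nmk']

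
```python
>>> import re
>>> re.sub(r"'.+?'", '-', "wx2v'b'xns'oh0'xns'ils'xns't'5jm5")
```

Matches: at [4:7] → "'b'"; at [10:15] → "'oh0'"; at [18:23] → "'ils'"; at [26:29] → "'t'".
Every occurrence is swapped for '-'.

'wx2v-xns-xns-xns-5jm5'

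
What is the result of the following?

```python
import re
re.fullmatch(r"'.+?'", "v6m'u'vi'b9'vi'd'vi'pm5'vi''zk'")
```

None

`re.fullmatch` requires the pattern to consume the entire string.
Here the pattern can't cover the whole string, so the call returns None.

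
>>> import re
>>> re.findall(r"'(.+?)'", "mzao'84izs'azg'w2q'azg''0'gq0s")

A `+?`/`*?`/`{m,n}?` starts at its minimum and grows only as far as needed for what follows to match.
Because there's exactly one group, `findall` drops the full match and keeps group 1 from each hit.

['84izs', 'w2q', "'0"]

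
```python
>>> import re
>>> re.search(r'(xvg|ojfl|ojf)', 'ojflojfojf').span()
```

Alternation isn't longest-match — the leftmost alternative that fits at this position is chosen.
`re.search` tries every starting position until one works.
The match spans [0:4] → 'ojfl'.
Captured: group 1 = 'ojfl'.

(0, 4)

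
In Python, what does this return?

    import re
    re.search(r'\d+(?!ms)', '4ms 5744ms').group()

Because the assertion is negative and zero-width, positions next to the forbidden text are skipped.
`search` walks the string left to right and returns the first match it finds.
The match spans [4:7] → '574'.

'574'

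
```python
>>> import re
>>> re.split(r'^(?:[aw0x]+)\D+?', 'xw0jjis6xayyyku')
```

['', 'jis6xayyyku']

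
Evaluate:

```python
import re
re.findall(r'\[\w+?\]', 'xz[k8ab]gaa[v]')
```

Walking the string: at [2:8] → '[k8ab]'; at [11:14] → '[v]'.
Since nothing is captured, `findall` lists the 2 matched substrings directly.

['[k8ab]', '[v]']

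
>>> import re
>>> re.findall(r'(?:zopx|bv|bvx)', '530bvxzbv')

['bv', 'bv']

Alternation isn't longest-match — the leftmost alternative that fits at this position is chosen.
Scanning left to right: at [3:5] → 'bv'; at [7:9] → 'bv'.
`findall` yields the raw match text (2 of them) because the pattern has no groups.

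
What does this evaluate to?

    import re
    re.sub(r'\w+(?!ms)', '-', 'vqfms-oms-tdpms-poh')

The negative lookahead/lookbehind blocks any match where the forbidden context is present.
Every occurrence is swapped for '-'.

'-------'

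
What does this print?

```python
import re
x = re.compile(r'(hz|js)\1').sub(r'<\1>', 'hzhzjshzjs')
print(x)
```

<hz>jshzjs

A backreference is literal: `\1` must see the identical characters the first group matched.
Matches: at [0:4] → 'hzhz'.
The replacement refers to a captured group, so each match is rewritten using its own captured text.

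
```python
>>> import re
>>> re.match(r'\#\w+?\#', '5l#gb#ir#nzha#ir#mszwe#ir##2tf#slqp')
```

`re.match` won't scan ahead — the pattern has to work from the very first character.
Here the pattern fails at index 0, so the call returns None.

None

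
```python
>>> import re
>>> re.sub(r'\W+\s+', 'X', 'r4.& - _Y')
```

'r4X_Y'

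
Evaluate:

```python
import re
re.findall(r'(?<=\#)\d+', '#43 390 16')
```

['43']

Lookahead/lookbehind check context without consuming it, so the matched span excludes the asserted characters.
Walking the string: at [1:3] → '43'.
Since nothing is captured, `findall` lists the 1 matched substring directly.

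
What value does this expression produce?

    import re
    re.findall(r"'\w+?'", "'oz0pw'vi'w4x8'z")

["'oz0pw'", "'w4x8'"]

Scanning left to right: at [0:7] → "'oz0pw'"; at [9:15] → "'w4x8'".
`findall` yields the raw match text (2 of them) because the pattern has no groups.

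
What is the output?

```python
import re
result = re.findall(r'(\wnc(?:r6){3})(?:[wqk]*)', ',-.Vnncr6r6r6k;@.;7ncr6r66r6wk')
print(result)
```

The pattern matches a word character, then the literal 'nc', then the literal 'r6' repeated 3 times (captured); then zero or more of one of [wqk] (non-capturing group).
Because there's exactly one group, `findall` drops the full match and keeps group 1 from the one hit.

['nncr6r6r6']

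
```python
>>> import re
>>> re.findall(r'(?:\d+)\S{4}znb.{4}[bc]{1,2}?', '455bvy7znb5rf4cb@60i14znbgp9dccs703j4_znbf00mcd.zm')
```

The pattern matches one or more of a digit (non-capturing group); then exactly 4 of a non-whitespace character, then the literal 'znb', then exactly 4 of any character; then 1 to 2 of one of [bc] (lazy).
Scanning left to right: at [0:15] → '455bvy7znb5rf4c'; at [17:30] → '60i14znbgp9dc'; at [32:46] → '703j4_znbf00mc'.
No capturing groups, so `findall` returns the 3 full match strings.

['455bvy7znb5rf4c', '60i14znbgp9dc', '703j4_znbf00mc']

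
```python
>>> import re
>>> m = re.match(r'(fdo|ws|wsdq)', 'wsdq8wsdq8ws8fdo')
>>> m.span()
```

`re.match` won't scan ahead — the pattern has to work from the very first character.
The match spans [0:2] → 'ws'.

(0, 2)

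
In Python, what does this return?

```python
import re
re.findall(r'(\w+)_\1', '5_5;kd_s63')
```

['5']

`\1` is not a pattern — it's the concrete string captured by group 1, re-applied verbatim.
Walking the string: at [0:3] match '5_5', group 1 = '5'.
With a single group, `findall` returns only what that group captured — 1 item.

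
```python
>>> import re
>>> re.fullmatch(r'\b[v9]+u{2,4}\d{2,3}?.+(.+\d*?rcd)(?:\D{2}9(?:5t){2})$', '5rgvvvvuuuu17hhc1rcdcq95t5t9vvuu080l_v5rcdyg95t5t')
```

None

This matches a word boundary (`\b`, zero-width); then one or more of one of [v9]; then 2 to 4 of a literal 'u', then 2 to 3 of a digit (lazy), then one or more of any character; then one or more of any character, then zero or more of a digit (lazy), then the literal 'rcd' (captured); then exactly 2 of a non-digit, then a literal '9', then the literal '5t' repeated 2 times (non-capturing group); then anchored at the end.
`fullmatch` succeeds only if the pattern covers the string from start to end.
Here there's no way to consume every character, so the call returns None.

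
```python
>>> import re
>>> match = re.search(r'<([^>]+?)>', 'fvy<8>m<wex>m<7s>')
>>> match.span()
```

`re.search` scans for the first position where the pattern succeeds.
The match spans [3:6] → '<8>'.
Captured: group 1 = '8'.

(3, 6)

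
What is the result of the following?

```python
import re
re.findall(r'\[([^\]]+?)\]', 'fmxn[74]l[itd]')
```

Matches: at [4:8] match '[74]', group 1 = '74'; at [9:14] match '[itd]', group 1 = 'itd'.
With a single group, `findall` returns only what that group captured — 2 items.

['74', 'itd']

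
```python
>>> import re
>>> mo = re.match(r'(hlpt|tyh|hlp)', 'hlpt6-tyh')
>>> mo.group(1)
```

'hlpt'

Alternation tries branches left to right and keeps the first one that lets the overall match succeed at that position.
With `match`, the pattern is implicitly anchored at the beginning.
The match spans [0:4] → 'hlpt'.
Captured: group 1 = 'hlpt'.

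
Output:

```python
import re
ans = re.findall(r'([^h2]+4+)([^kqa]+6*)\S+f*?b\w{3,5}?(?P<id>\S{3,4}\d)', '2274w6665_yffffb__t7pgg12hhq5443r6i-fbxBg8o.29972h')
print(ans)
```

A non-greedy quantifier consumes as few characters as it can — just enough that the remainder of the pattern still matches from where it stops; whatever follows it matches normally.
Multiple groups make `findall` return tuples — one 3-tuple for the one match.

[('74', 'w6665_yffffb__t7pgg12hh', '8o.29')]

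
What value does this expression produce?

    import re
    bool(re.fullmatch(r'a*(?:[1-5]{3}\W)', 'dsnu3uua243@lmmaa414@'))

This matches zero or more of a literal 'a'; then exactly 3 of a character in [1-5], then a non-word character (non-capturing group).
`re.fullmatch` requires the pattern to consume the entire string.
Here the pattern can't cover the whole string, so the call returns None, and `bool(None)` is False.

False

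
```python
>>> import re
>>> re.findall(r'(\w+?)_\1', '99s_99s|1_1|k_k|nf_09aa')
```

['99s', '1', 'k']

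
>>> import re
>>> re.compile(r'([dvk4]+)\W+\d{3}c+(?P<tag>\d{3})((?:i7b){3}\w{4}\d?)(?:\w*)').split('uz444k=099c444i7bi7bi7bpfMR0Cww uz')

The pattern matches one or more of one of [dvk4] (captured); then one or more of a non-word character; then exactly 3 of a digit, then one or more of the literal 'c'; then exactly 3 of a digit (captured as 'tag'); then the literal 'i7b' repeated 3 times, then exactly 4 of a word character, then optionally a digit (captured); then zero or more of a word character (non-capturing group).
Because the pattern has a capturing group, `split` also inserts each captured text between the pieces.

['uz', '444k', '444', 'i7bi7bi7bpfMR0', ' uz']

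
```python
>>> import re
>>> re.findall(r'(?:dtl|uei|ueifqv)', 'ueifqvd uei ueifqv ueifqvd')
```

['uei', 'uei', 'uei', 'uei']

Branches in `(...|...)` are attempted left-to-right; the first branch that allows the whole pattern to succeed is taken.
Walking the string: at [0:3] → 'uei'; at [8:11] → 'uei'; at [12:15] → 'uei'; at [19:22] → 'uei'.
With no groups in the pattern, `findall` gives back each whole match — 4 here.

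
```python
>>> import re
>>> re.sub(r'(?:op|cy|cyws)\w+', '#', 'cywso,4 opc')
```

'#,4 #'

`sub` substitutes '#' at each match site.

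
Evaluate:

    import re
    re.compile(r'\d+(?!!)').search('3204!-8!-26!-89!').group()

'320'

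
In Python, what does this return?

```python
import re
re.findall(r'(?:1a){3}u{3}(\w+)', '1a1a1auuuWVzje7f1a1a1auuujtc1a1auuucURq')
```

['WVzje7f1a1a1auuujtc1a1auuucURq']

Pattern: the literal '1a' repeated 3 times, then exactly 3 of a literal 'u'; then one or more of a word character (captured).
Walking the string: at [0:39] match '1a1a1auuuWVzje7f1a1a1auuujtc1a1auuucURq', group 1 = 'WVzje7f1a1a1auuujtc1a1auuucURq'.
`findall` collects group 1 from the one match (1 total).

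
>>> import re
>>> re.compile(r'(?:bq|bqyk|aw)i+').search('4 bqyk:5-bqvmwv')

Unlike `match`, `search` isn't anchored — it looks for the pattern anywhere in the string.
Here the pattern never matches, so the call returns None.

None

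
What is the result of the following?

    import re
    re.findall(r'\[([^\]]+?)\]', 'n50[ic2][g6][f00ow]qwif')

Walking the string: at [3:8] match '[ic2]', group 1 = 'ic2'; at [8:12] match '[g6]', group 1 = 'g6'; at [12:19] match '[f00ow]', group 1 = 'f00ow'.
Because there's exactly one group, `findall` drops the full match and keeps group 1 from each hit.

['ic2', 'g6', 'f00ow']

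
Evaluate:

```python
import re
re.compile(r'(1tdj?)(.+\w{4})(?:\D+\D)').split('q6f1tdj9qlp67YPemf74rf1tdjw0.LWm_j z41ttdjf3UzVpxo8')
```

['q6f', '1tdj', '9qlp67YPemf74rf1tdjw0.LWm_j z41ttdjf3UzVp', '8']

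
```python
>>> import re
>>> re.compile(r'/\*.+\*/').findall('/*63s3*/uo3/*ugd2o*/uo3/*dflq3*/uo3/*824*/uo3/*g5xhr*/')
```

['/*63s3*/uo3/*ugd2o*/uo3/*dflq3*/uo3/*824*/uo3/*g5xhr*/']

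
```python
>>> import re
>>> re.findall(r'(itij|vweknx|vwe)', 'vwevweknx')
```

Branches in `(...|...)` are attempted left-to-right; the first branch that allows the whole pattern to succeed is taken.
Walking the string: at [0:3] match 'vwe', group 1 = 'vwe'; at [3:9] match 'vweknx', group 1 = 'vweknx'.
With a single group, `findall` returns only what that group captured — 2 items.

['vwe', 'vweknx']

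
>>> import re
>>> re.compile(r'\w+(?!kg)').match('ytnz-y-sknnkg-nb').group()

'ytnz'

`match` is anchored at position 0; if the pattern doesn't fit there, it returns None.
The match spans [0:4] → 'ytnz'.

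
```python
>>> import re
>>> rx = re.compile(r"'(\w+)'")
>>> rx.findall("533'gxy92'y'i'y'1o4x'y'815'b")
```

['gxy92', 'i', '1o4x', '815']

Matches: at [3:10] match "'gxy92'", group 1 = 'gxy92'; at [11:14] match "'i'", group 1 = 'i'; at [15:21] match "'1o4x'", group 1 = '1o4x'; at [22:27] match "'815'", group 1 = '815'.
With a single group, `findall` returns only what that group captured — 4 items.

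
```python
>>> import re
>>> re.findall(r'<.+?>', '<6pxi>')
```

Walking the string: at [0:6] → '<6pxi>'.
Since nothing is captured, `findall` lists the 1 matched substring directly.

['<6pxi>']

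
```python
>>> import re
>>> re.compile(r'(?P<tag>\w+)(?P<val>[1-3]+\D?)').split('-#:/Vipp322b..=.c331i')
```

The pattern matches one or more of a word character (captured as 'tag'); then one or more of a character in [1-3], then optionally a non-digit (captured as 'val').
Matches to split on: at [4:12] → 'Vipp322b'; at [16:21] → 'c331i'.
The group in the pattern means `split` returns the separators' captures alongside the pieces.

['-#:/', 'Vipp32', '2b', '..=.', 'c33', '1i', '']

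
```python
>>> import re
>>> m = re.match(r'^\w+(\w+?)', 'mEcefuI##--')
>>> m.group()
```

`re.match` won't scan ahead — the pattern has to work from the very first character.
The match spans [0:7] → 'mEcefuI'.

'mEcefuI'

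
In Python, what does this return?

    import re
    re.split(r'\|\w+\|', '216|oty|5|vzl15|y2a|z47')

Matches to split on: at [3:8] → '|oty|'; at [9:16] → '|vzl15|'.
The string is cut at each match, leaving 3 pieces.

['216', '5', 'y2a|z47']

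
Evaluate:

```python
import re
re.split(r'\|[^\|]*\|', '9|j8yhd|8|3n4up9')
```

Matches to split on: at [1:8] → '|j8yhd|'.
`split` removes every match and returns the 2 fragments in between.

['9', '8|3n4up9']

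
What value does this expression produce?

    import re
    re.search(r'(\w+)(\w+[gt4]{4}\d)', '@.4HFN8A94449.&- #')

The pattern matches one or more of a word character (captured); then one or more of a word character, then exactly 4 of one of [gt4], then a digit (captured).
Here the pattern never matches, so the call returns None.

None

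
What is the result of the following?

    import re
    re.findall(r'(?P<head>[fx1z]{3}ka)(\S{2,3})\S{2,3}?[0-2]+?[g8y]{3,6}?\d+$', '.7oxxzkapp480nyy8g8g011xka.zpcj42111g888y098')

[('11xka', '.zp')]

The pattern matches exactly 3 of one of [fx1z], then the literal 'ka' (captured as 'head'); then 2 to 3 of a non-whitespace character (captured); then 2 to 3 of a non-whitespace character (lazy), then one or more of a character in [0-2] (lazy), then 3 to 6 of one of [g8y] (lazy); then one or more of a digit; then anchored at the end.
`findall` packs the 2 group values into a tuple for every match.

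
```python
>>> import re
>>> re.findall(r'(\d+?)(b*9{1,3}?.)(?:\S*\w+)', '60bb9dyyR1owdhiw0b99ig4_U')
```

[('60', 'bb9d')]

Pattern: one or more of a digit (lazy) (captured); then zero or more of the literal 'b', then 1 to 3 of the literal '9' (lazy), then any character (captured); then zero or more of a non-whitespace character, then one or more of a word character (non-capturing group).
Scanning left to right: at [0:25] match '60bb9dyyR1owdhiw0b99ig4_U', groups = ('60', 'bb9d').
2 groups means the one result is a tuple of 2 captured strings — 1 here.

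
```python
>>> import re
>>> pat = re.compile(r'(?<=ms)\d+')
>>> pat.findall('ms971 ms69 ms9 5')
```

['971', '69', '9']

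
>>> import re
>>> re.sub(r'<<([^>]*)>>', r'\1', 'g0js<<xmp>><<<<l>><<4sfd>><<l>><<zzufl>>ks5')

'g0jsxmp<<l4sfdlzzuflks5'

The replacement refers to a captured group, so each match is rewritten using its own captured text.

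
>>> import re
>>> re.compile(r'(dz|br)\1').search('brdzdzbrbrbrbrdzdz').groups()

('dz',)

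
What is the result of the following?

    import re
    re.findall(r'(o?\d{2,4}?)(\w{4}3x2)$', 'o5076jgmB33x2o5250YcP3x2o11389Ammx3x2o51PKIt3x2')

[('o51', 'PKIt3x2')]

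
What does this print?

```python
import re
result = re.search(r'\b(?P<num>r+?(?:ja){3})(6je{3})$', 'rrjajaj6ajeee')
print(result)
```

Pattern: a word boundary (`\b`, zero-width); then one or more of the literal 'r' (lazy), then the literal 'ja' repeated 3 times (captured as 'num'); then the literal '6j', then exactly 3 of the literal 'e' (captured); then anchored at the end.
`re.search` scans for the first position where the pattern succeeds.
Here the pattern never matches, so the call returns None.

None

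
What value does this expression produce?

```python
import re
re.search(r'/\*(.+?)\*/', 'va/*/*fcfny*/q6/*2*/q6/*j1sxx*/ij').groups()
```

('/*fcfny',)

The match spans [2:13] → '/*/*fcfny*/'.
Captured: group 1 = '/*fcfny'.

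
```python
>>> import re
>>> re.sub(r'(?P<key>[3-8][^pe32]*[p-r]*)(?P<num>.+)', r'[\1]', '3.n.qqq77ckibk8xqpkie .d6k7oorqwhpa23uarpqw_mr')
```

'[3.n.qqq77ckibk8xqp]'

This matches a character in [3-8], then zero or more of any character except [pe32], then zero or more of a character in [p-r] (captured as 'key'); then one or more of any character (captured as 'num').
Matches: at [0:46] → '3.n.qqq77ckibk8xqpkie .d6k7oorqwhpa23uarpqw_mr'.
Each match is replaced using the text its own group 1 captured.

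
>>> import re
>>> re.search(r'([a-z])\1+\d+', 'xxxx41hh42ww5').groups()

('x',)

The match spans [0:6] → 'xxxx41'.
Captured: group 1 = 'x'.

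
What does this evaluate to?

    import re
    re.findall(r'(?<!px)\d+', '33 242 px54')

Because the assertion is negative and zero-width, positions next to the forbidden text are skipped.
Matches: at [0:2] → '33'; at [3:6] → '242'; at [10:11] → '4'.
`findall` yields the raw match text (3 of them) because the pattern has no groups.

['33', '242', '4']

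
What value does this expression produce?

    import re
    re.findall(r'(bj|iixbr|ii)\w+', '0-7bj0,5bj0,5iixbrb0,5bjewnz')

['bj', 'bj', 'iixbr', 'bj']

Alternation tries branches left to right and keeps the first one that lets the overall match succeed at that position.
Matches: at [3:6] match 'bj0', group 1 = 'bj'; at [8:11] match 'bj0', group 1 = 'bj'; at [13:20] match 'iixbrb0', group 1 = 'iixbr'; at [22:28] match 'bjewnz', group 1 = 'bj'.
With a single group, `findall` returns only what that group captured — 4 items.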